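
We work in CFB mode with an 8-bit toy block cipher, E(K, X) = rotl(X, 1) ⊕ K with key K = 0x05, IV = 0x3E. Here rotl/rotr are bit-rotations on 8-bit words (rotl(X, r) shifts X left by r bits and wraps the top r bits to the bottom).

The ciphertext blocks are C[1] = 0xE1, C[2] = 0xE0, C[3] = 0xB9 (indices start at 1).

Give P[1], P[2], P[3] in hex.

P[1] = 0x98, P[2] = 0x26, P[3] = 0x7D

CFB decryption: P_i = C_i ⊕ E(K, C_{i−1}), with C_{0} = IV.
P[1]: E(K, 0x3E) = 0x79; 0xE1 ⊕ 0x79 = 0x98.
P[2]: E(K, 0xE1) = 0xC6; 0xE0 ⊕ 0xC6 = 0x26.
P[3]: E(K, 0xE0) = 0xC4; 0xB9 ⊕ 0xC4 = 0x7D.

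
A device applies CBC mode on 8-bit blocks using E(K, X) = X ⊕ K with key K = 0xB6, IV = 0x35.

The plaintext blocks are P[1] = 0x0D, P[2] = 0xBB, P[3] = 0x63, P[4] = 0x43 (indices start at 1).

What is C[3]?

C[3] = 0x56

CBC encryption: C_i = E(K, P_i ⊕ C_{i−1}), with C_{0} = IV.
C[1]: P[1] ⊕ 0x35 = 0x38; E(K, 0x38) = 0x8E.
C[2]: P[2] ⊕ 0x8E = 0x35; E(K, 0x35) = 0x83.
C[3]: P[3] ⊕ 0x83 = 0xE0; E(K, 0xE0) = 0x56.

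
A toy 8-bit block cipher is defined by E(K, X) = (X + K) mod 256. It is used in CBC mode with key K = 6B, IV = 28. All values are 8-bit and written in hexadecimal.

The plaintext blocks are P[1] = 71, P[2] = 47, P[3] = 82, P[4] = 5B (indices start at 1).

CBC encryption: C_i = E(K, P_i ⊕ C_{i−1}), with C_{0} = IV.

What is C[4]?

C[1]: P[1] ⊕ 28 = 59; E(K, 59) = C4.
C[2]: P[2] ⊕ C4 = 83; E(K, 83) = EE.
C[3]: P[3] ⊕ EE = 6C; E(K, 6C) = D7.
C[4]: P[4] ⊕ D7 = 8C; E(K, 8C) = F7.

C[4] = F7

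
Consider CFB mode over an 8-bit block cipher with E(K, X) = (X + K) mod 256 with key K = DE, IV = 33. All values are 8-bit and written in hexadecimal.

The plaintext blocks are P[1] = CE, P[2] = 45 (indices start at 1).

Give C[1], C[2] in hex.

CFB encryption: C_i = P_i ⊕ E(K, C_{i−1}), with C_{0} = IV.
C[1]: E(K, 33) = 11; CE ⊕ 11 = DF.
C[2]: E(K, DF) = BD; 45 ⊕ BD = F8.

C[1] = DF, C[2] = F8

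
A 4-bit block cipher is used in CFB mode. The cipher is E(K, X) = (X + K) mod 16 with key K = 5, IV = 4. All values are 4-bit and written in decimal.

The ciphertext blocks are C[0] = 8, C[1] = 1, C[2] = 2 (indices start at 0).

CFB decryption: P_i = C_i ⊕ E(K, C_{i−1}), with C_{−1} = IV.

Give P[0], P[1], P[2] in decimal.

P[0]: E(K, 4) = 9; 8 ⊕ 9 = 1.
P[1]: E(K, 8) = 13; 1 ⊕ 13 = 12.
P[2]: E(K, 1) = 6; 2 ⊕ 6 = 4.

P[0] = 1, P[1] = 12, P[2] = 4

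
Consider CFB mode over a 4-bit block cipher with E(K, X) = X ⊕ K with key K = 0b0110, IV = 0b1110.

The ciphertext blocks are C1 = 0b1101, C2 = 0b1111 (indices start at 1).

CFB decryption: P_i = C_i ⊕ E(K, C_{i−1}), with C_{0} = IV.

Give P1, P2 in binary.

P1: E(K, 0b1110) = 0b1000; 0b1101 ⊕ 0b1000 = 0b0101.
P2: E(K, 0b1101) = 0b1011; 0b1111 ⊕ 0b1011 = 0b0100.

P1 = 0b0101, P2 = 0b0100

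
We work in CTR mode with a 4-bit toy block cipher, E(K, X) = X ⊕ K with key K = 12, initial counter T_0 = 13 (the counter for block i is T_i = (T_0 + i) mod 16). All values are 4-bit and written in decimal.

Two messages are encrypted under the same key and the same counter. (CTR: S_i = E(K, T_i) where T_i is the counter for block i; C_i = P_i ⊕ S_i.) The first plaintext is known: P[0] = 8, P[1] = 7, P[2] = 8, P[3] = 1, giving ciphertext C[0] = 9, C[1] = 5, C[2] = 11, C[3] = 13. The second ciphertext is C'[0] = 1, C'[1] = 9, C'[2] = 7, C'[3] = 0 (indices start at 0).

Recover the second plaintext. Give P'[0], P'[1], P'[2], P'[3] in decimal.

In CTR with a reused counter, both messages share the same keystream S_i, so C_i ⊕ C'_i = P_i ⊕ P'_i and thus P'_i = P_i ⊕ C_i ⊕ C'_i.
P'[0]: 8 ⊕ 9 ⊕ 1 = 0.
P'[1]: 7 ⊕ 5 ⊕ 9 = 11.
P'[2]: 8 ⊕ 11 ⊕ 7 = 4.
P'[3]: 1 ⊕ 13 ⊕ 0 = 12.

P'[0] = 0, P'[1] = 11, P'[2] = 4, P'[3] = 12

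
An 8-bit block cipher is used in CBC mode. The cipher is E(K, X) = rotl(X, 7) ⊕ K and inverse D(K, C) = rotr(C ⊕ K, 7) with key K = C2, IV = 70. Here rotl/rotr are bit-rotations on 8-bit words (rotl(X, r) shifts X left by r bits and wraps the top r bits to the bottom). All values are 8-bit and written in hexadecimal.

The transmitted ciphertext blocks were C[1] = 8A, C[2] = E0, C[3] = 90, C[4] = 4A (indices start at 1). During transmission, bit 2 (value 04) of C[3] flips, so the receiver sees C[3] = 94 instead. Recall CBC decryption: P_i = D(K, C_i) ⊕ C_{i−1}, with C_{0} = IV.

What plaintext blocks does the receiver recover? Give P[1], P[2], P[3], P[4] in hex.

Only C[3] changed, to 94. In CBC, a change in C_i garbles P_i and flips the same bit in P_{i+1}. Decrypting the received ciphertext:
P[1]: D(K, 8A) = 90; 90 ⊕ 70 = E0.
P[2]: D(K, E0) = 44; 44 ⊕ 8A = CE.
P[3]: D(K, 94) = AC; AC ⊕ E0 = 4C.
P[4]: D(K, 4A) = 11; 11 ⊕ 94 = 85.
Blocks that differ from the original plaintext: P[3], P[4].

P[1] = E0, P[2] = CE, P[3] = 4C, P[4] = 85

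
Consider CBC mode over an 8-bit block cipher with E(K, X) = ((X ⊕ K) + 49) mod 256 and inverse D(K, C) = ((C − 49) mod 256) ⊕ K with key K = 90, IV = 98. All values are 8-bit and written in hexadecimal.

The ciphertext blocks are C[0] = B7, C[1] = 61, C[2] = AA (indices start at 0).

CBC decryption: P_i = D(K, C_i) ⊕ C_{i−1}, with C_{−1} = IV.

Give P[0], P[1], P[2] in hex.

P[0]: D(K, B7) = FE; FE ⊕ 98 = 66.
P[1]: D(K, 61) = 88; 88 ⊕ B7 = 3F.
P[2]: D(K, AA) = F1; F1 ⊕ 61 = 90.

P[0] = 66, P[1] = 3F, P[2] = 90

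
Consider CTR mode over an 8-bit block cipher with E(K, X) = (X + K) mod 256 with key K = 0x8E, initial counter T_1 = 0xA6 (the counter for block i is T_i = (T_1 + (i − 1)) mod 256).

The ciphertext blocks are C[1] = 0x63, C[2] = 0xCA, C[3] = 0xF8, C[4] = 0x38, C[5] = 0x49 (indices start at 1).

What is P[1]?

CTR decryption: S_i = E(K, T_i) where T_i is the counter for block i; P_i = C_i ⊕ S_i.
P[1]: T = 0xA6, S = E(K, T) = 0x34; 0x63 ⊕ 0x34 = 0x57.

P[1] = 0x57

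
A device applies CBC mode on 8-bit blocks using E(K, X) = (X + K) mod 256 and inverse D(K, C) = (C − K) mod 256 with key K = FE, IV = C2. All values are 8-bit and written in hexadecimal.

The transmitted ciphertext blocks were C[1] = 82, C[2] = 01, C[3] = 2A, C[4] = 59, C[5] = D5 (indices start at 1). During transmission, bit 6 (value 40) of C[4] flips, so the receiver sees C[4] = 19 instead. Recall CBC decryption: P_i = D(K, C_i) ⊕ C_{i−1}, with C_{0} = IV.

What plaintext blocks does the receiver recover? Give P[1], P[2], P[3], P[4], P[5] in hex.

Only C[4] changed, to 19. In CBC, a change in C_i garbles P_i and flips the same bit in P_{i+1}. Decrypting the received ciphertext:
P[1]: D(K, 82) = 84; 84 ⊕ C2 = 46.
P[2]: D(K, 01) = 03; 03 ⊕ 82 = 81.
P[3]: D(K, 2A) = 2C; 2C ⊕ 01 = 2D.
P[4]: D(K, 19) = 1B; 1B ⊕ 2A = 31.
P[5]: D(K, D5) = D7; D7 ⊕ 19 = CE.
Blocks that differ from the original plaintext: P[4], P[5].

P[1] = 46, P[2] = 81, P[3] = 2D, P[4] = 31, P[5] = CE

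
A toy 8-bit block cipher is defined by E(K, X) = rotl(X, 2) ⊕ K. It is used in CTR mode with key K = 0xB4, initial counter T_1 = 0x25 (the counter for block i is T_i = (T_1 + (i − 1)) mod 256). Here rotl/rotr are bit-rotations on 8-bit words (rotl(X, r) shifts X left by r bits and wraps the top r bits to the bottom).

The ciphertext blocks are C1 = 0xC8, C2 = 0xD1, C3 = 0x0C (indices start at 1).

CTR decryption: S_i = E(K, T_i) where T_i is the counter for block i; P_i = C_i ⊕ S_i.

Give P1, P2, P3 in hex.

P1 = 0xE8, P2 = 0xFD, P3 = 0x24

P1: T = 0x25, S = E(K, T) = 0x20; 0xC8 ⊕ 0x20 = 0xE8.
P2: T = 0x26, S = E(K, T) = 0x2C; 0xD1 ⊕ 0x2C = 0xFD.
P3: T = 0x27, S = E(K, T) = 0x28; 0x0C ⊕ 0x28 = 0x24.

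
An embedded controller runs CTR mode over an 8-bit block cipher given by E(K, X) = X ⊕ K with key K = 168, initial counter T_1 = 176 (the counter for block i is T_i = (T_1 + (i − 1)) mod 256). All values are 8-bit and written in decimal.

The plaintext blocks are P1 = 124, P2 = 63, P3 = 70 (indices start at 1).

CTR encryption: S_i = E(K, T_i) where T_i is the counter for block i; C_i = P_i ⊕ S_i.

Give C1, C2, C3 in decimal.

C1: T = 176, S = E(K, T) = 24; 124 ⊕ 24 = 100.
C2: T = 177, S = E(K, T) = 25; 63 ⊕ 25 = 38.
C3: T = 178, S = E(K, T) = 26; 70 ⊕ 26 = 92.

C1 = 100, C2 = 38, C3 = 92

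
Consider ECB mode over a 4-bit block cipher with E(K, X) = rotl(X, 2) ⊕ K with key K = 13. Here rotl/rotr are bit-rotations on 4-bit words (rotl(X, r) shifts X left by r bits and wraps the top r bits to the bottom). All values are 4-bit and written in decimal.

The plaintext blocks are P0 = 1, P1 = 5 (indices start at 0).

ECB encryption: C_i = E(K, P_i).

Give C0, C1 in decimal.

C0: E(K, 1) = 9.
C1: E(K, 5) = 8.

C0 = 9, C1 = 8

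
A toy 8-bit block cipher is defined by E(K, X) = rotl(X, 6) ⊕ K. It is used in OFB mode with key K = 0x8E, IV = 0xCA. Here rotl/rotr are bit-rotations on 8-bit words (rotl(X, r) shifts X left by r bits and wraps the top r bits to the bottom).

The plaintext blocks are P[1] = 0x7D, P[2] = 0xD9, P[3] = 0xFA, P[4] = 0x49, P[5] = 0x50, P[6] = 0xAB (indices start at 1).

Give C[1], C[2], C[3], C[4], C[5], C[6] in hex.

OFB encryption: S_i = E(K, S_{i−1}) with S_{0} = IV; C_i = P_i ⊕ S_i.
C[1]: S = E(K, 0xCA) = 0x3C; 0x7D ⊕ 0x3C = 0x41.
C[2]: S = E(K, 0x3C) = 0x81; 0xD9 ⊕ 0x81 = 0x58.
C[3]: S = E(K, 0x81) = 0xEE; 0xFA ⊕ 0xEE = 0x14.
C[4]: S = E(K, 0xEE) = 0x35; 0x49 ⊕ 0x35 = 0x7C.
C[5]: S = E(K, 0x35) = 0xC3; 0x50 ⊕ 0xC3 = 0x93.
C[6]: S = E(K, 0xC3) = 0x7E; 0xAB ⊕ 0x7E = 0xD5.

C[1] = 0x41, C[2] = 0x58, C[3] = 0x14, C[4] = 0x7C, C[5] = 0x93, C[6] = 0xD5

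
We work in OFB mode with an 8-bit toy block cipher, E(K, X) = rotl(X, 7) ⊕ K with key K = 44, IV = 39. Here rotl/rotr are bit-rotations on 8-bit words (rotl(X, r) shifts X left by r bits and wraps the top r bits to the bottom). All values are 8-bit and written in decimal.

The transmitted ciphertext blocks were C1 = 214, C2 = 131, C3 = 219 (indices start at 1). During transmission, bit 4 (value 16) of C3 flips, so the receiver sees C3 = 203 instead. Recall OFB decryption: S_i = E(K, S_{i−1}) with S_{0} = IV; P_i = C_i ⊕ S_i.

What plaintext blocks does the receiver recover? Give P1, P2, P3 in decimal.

Only C3 changed, to 203. In OFB, a change in C_i flips the same bit in P_i only; the keystream is unaffected. Decrypting the received ciphertext:
P1: S = E(K, 39) = 191; 214 ⊕ 191 = 105.
P2: S = E(K, 191) = 243; 131 ⊕ 243 = 112.
P3: S = E(K, 243) = 213; 203 ⊕ 213 = 30.
Blocks that differ from the original plaintext: P3.

P1 = 105, P2 = 112, P3 = 30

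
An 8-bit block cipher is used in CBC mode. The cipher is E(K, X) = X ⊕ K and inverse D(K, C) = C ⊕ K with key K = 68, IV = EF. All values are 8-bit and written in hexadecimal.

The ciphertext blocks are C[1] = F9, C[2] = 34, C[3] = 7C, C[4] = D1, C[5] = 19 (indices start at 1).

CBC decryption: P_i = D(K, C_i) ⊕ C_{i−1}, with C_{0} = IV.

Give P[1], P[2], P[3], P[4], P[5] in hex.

P[1] = 7E, P[2] = A5, P[3] = 20, P[4] = C5, P[5] = A0

P[1]: D(K, F9) = 91; 91 ⊕ EF = 7E.
P[2]: D(K, 34) = 5C; 5C ⊕ F9 = A5.
P[3]: D(K, 7C) = 14; 14 ⊕ 34 = 20.
P[4]: D(K, D1) = B9; B9 ⊕ 7C = C5.
P[5]: D(K, 19) = 71; 71 ⊕ D1 = A0.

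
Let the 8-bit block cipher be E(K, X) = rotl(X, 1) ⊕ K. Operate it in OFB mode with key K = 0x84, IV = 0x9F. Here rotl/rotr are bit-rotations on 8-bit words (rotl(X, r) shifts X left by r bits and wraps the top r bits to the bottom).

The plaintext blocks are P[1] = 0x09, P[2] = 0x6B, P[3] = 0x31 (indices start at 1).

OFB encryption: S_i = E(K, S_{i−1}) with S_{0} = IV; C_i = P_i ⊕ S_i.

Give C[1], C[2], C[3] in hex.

C[1]: S = E(K, 0x9F) = 0xBB; 0x09 ⊕ 0xBB = 0xB2.
C[2]: S = E(K, 0xBB) = 0xF3; 0x6B ⊕ 0xF3 = 0x98.
C[3]: S = E(K, 0xF3) = 0x63; 0x31 ⊕ 0x63 = 0x52.

C[1] = 0xB2, C[2] = 0x98, C[3] = 0x52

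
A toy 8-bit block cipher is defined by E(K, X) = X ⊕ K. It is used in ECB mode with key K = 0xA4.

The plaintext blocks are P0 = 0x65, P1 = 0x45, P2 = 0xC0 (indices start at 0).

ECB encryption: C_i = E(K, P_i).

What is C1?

C1 = 0xE1

C1: E(K, 0x45) = 0xE1.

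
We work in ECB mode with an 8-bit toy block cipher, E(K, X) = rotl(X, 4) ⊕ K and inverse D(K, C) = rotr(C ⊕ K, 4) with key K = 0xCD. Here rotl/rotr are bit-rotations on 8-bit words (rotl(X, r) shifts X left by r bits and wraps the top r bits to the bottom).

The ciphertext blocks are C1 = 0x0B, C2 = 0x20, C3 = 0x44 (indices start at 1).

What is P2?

P2 = 0xDE

ECB decryption: P_i = D(K, C_i).
P2: D(K, 0x20) = 0xDE.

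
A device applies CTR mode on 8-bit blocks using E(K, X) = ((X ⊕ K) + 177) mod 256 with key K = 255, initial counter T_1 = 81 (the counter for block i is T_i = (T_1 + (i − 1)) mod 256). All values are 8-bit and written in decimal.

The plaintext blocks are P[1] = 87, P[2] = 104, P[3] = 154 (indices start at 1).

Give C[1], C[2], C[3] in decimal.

C[1] = 8, C[2] = 54, C[3] = 199

CTR encryption: S_i = E(K, T_i) where T_i is the counter for block i; C_i = P_i ⊕ S_i.
C[1]: T = 81, S = E(K, T) = 95; 87 ⊕ 95 = 8.
C[2]: T = 82, S = E(K, T) = 94; 104 ⊕ 94 = 54.
C[3]: T = 83, S = E(K, T) = 93; 154 ⊕ 93 = 199.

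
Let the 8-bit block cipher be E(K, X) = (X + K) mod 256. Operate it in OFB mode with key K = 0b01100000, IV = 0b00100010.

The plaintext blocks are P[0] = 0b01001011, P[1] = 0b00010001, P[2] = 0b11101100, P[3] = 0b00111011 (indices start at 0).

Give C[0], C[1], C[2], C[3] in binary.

C[0] = 0b11001001, C[1] = 0b11110011, C[2] = 0b10101110, C[3] = 0b10011001

OFB encryption: S_i = E(K, S_{i−1}) with S_{−1} = IV; C_i = P_i ⊕ S_i.
C[0]: S = E(K, 0b00100010) = 0b10000010; 0b01001011 ⊕ 0b10000010 = 0b11001001.
C[1]: S = E(K, 0b10000010) = 0b11100010; 0b00010001 ⊕ 0b11100010 = 0b11110011.
C[2]: S = E(K, 0b11100010) = 0b01000010; 0b11101100 ⊕ 0b01000010 = 0b10101110.
C[3]: S = E(K, 0b01000010) = 0b10100010; 0b00111011 ⊕ 0b10100010 = 0b10011001.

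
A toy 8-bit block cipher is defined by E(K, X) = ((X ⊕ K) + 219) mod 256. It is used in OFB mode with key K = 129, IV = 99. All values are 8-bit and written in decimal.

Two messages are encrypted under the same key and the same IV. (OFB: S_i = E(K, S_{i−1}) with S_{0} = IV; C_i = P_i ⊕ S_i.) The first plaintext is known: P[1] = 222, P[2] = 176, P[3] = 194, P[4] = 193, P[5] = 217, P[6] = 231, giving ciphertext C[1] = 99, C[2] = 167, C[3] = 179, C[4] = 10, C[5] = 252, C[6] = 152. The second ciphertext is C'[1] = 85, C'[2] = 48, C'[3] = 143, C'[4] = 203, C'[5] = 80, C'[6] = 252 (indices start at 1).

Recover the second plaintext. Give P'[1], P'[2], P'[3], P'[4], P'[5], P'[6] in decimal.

P'[1] = 232, P'[2] = 39, P'[3] = 254, P'[4] = 0, P'[5] = 117, P'[6] = 131

In OFB with a reused IV, both messages share the same keystream S_i, so C_i ⊕ C'_i = P_i ⊕ P'_i and thus P'_i = P_i ⊕ C_i ⊕ C'_i.
P'[1]: 222 ⊕ 99 ⊕ 85 = 232.
P'[2]: 176 ⊕ 167 ⊕ 48 = 39.
P'[3]: 194 ⊕ 179 ⊕ 143 = 254.
P'[4]: 193 ⊕ 10 ⊕ 203 = 0.
P'[5]: 217 ⊕ 252 ⊕ 80 = 117.
P'[6]: 231 ⊕ 152 ⊕ 252 = 131.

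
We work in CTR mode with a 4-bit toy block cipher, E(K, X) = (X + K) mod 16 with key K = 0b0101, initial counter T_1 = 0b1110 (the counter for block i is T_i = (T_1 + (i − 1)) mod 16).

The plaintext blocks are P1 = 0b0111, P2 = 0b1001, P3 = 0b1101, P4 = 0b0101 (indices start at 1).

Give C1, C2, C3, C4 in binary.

C1 = 0b0100, C2 = 0b1101, C3 = 0b1000, C4 = 0b0011

CTR encryption: S_i = E(K, T_i) where T_i is the counter for block i; C_i = P_i ⊕ S_i.
C1: T = 0b1110, S = E(K, T) = 0b0011; 0b0111 ⊕ 0b0011 = 0b0100.
C2: T = 0b1111, S = E(K, T) = 0b0100; 0b1001 ⊕ 0b0100 = 0b1101.
C3: T = 0b0000, S = E(K, T) = 0b0101; 0b1101 ⊕ 0b0101 = 0b1000.
C4: T = 0b0001, S = E(K, T) = 0b0110; 0b0101 ⊕ 0b0110 = 0b0011.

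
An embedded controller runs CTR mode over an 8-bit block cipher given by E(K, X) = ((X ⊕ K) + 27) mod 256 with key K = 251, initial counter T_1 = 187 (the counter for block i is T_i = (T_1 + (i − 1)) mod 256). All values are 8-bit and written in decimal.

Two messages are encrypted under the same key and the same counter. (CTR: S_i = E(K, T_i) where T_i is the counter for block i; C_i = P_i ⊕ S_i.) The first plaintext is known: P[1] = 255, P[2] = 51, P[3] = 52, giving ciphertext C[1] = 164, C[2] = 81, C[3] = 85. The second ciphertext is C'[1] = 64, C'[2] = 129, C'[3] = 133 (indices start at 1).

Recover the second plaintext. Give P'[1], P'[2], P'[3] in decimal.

In CTR with a reused counter, both messages share the same keystream S_i, so C_i ⊕ C'_i = P_i ⊕ P'_i and thus P'_i = P_i ⊕ C_i ⊕ C'_i.
P'[1]: 255 ⊕ 164 ⊕ 64 = 27.
P'[2]: 51 ⊕ 81 ⊕ 129 = 227.
P'[3]: 52 ⊕ 85 ⊕ 133 = 228.

P'[1] = 27, P'[2] = 227, P'[3] = 228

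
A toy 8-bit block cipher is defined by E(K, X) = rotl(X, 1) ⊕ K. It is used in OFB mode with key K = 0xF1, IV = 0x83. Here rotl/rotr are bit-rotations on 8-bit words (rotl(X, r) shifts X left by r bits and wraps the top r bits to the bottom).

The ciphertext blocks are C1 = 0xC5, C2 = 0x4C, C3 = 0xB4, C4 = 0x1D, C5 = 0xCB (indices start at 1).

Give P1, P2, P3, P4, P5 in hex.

OFB decryption: S_i = E(K, S_{i−1}) with S_{0} = IV; P_i = C_i ⊕ S_i.
P1: S = E(K, 0x83) = 0xF6; 0xC5 ⊕ 0xF6 = 0x33.
P2: S = E(K, 0xF6) = 0x1C; 0x4C ⊕ 0x1C = 0x50.
P3: S = E(K, 0x1C) = 0xC9; 0xB4 ⊕ 0xC9 = 0x7D.
P4: S = E(K, 0xC9) = 0x62; 0x1D ⊕ 0x62 = 0x7F.
P5: S = E(K, 0x62) = 0x35; 0xCB ⊕ 0x35 = 0xFE.

P1 = 0x33, P2 = 0x50, P3 = 0x7D, P4 = 0x7F, P5 = 0xFE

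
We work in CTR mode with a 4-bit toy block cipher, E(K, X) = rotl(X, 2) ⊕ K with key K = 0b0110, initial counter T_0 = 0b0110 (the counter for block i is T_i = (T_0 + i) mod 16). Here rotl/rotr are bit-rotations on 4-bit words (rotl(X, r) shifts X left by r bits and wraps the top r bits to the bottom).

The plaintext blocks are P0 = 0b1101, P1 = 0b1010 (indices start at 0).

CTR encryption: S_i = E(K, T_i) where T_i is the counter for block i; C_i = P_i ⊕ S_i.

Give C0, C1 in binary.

C0 = 0b0010, C1 = 0b0001

C0: T = 0b0110, S = E(K, T) = 0b1111; 0b1101 ⊕ 0b1111 = 0b0010.
C1: T = 0b0111, S = E(K, T) = 0b1011; 0b1010 ⊕ 0b1011 = 0b0001.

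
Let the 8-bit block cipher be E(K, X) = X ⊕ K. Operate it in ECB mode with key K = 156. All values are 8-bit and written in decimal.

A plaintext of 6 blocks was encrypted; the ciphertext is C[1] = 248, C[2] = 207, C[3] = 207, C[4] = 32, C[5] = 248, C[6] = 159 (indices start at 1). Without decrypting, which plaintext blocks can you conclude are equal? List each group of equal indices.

P[1] = P[5]; P[2] = P[3]

ECB encrypts each block independently with the same key, so equal ciphertext blocks imply equal plaintext blocks.
C[1] = C[5] = 248, so P[1] = P[5].
C[2] = C[3] = 207, so P[2] = P[3].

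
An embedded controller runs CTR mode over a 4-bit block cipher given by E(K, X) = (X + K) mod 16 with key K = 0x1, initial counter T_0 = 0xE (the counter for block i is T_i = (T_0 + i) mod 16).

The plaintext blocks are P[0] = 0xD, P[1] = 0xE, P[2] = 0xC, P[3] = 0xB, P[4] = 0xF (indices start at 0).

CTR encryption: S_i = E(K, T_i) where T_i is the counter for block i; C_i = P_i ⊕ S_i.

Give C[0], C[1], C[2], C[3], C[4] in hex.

C[0] = 0x2, C[1] = 0xE, C[2] = 0xD, C[3] = 0x9, C[4] = 0xC

C[0]: T = 0xE, S = E(K, T) = 0xF; 0xD ⊕ 0xF = 0x2.
C[1]: T = 0xF, S = E(K, T) = 0x0; 0xE ⊕ 0x0 = 0xE.
C[2]: T = 0x0, S = E(K, T) = 0x1; 0xC ⊕ 0x1 = 0xD.
C[3]: T = 0x1, S = E(K, T) = 0x2; 0xB ⊕ 0x2 = 0x9.
C[4]: T = 0x2, S = E(K, T) = 0x3; 0xF ⊕ 0x3 = 0xC.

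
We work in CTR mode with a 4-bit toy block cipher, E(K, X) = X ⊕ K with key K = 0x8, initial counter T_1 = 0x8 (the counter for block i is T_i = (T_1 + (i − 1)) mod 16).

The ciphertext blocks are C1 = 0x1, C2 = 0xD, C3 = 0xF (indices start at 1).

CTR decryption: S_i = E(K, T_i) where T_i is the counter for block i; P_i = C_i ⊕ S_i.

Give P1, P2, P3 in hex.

P1 = 0x1, P2 = 0xC, P3 = 0xD

P1: T = 0x8, S = E(K, T) = 0x0; 0x1 ⊕ 0x0 = 0x1.
P2: T = 0x9, S = E(K, T) = 0x1; 0xD ⊕ 0x1 = 0xC.
P3: T = 0xA, S = E(K, T) = 0x2; 0xF ⊕ 0x2 = 0xD.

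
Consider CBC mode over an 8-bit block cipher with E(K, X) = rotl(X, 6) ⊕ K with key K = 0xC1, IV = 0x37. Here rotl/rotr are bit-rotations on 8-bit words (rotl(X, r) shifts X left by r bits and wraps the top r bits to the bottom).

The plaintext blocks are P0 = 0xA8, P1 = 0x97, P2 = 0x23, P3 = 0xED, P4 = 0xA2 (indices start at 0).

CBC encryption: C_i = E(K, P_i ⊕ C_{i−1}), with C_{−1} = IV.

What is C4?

C4 = 0xE1

C0: P0 ⊕ 0x37 = 0x9F; E(K, 0x9F) = 0x26.
C1: P1 ⊕ 0x26 = 0xB1; E(K, 0xB1) = 0xAD.
C2: P2 ⊕ 0xAD = 0x8E; E(K, 0x8E) = 0x62.
C3: P3 ⊕ 0x62 = 0x8F; E(K, 0x8F) = 0x22.
C4: P4 ⊕ 0x22 = 0x80; E(K, 0x80) = 0xE1.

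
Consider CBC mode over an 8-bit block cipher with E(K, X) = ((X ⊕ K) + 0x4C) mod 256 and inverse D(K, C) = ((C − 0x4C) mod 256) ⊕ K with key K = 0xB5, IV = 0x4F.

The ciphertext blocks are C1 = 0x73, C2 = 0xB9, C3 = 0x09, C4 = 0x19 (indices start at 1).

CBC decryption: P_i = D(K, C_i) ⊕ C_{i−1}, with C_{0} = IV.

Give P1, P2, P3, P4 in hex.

P1 = 0xDD, P2 = 0xAB, P3 = 0xB1, P4 = 0x71

P1: D(K, 0x73) = 0x92; 0x92 ⊕ 0x4F = 0xDD.
P2: D(K, 0xB9) = 0xD8; 0xD8 ⊕ 0x73 = 0xAB.
P3: D(K, 0x09) = 0x08; 0x08 ⊕ 0xB9 = 0xB1.
P4: D(K, 0x19) = 0x78; 0x78 ⊕ 0x09 = 0x71.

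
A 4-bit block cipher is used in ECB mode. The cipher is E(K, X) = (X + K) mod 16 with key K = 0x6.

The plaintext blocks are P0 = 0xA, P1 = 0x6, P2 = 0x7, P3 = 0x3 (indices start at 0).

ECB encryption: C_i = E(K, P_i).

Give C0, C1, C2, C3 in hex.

C0 = 0x0, C1 = 0xC, C2 = 0xD, C3 = 0x9

C0: E(K, 0xA) = 0x0.
C1: E(K, 0x6) = 0xC.
C2: E(K, 0x7) = 0xD.
C3: E(K, 0x3) = 0x9.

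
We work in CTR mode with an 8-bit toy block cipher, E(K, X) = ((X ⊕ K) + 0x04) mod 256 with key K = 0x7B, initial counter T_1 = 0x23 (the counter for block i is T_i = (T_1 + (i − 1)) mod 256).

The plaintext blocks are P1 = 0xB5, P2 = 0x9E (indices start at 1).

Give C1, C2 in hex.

C1 = 0xE9, C2 = 0xFD

CTR encryption: S_i = E(K, T_i) where T_i is the counter for block i; C_i = P_i ⊕ S_i.
C1: T = 0x23, S = E(K, T) = 0x5C; 0xB5 ⊕ 0x5C = 0xE9.
C2: T = 0x24, S = E(K, T) = 0x63; 0x9E ⊕ 0x63 = 0xFD.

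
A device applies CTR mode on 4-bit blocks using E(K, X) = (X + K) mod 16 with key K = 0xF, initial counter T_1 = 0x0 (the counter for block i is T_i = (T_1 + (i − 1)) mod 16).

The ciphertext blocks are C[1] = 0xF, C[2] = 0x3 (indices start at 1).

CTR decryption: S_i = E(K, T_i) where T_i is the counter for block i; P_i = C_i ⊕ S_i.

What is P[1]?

P[1] = 0x0

P[1]: T = 0x0, S = E(K, T) = 0xF; 0xF ⊕ 0xF = 0x0.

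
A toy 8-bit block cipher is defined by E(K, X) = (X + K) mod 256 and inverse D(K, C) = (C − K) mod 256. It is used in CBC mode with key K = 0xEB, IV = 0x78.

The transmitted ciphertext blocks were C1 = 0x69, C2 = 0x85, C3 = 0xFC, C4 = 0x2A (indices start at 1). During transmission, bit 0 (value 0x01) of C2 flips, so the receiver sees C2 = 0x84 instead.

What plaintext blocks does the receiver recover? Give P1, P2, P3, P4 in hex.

CBC decryption: P_i = D(K, C_i) ⊕ C_{i−1}, with C_{0} = IV.
Only C2 changed, to 0x84. In CBC, a change in C_i garbles P_i and flips the same bit in P_{i+1}. Decrypting the received ciphertext:
P1: D(K, 0x69) = 0x7E; 0x7E ⊕ 0x78 = 0x06.
P2: D(K, 0x84) = 0x99; 0x99 ⊕ 0x69 = 0xF0.
P3: D(K, 0xFC) = 0x11; 0x11 ⊕ 0x84 = 0x95.
P4: D(K, 0x2A) = 0x3F; 0x3F ⊕ 0xFC = 0xC3.
Blocks that differ from the original plaintext: P2, P3.

P1 = 0x06, P2 = 0xF0, P3 = 0x95, P4 = 0xC3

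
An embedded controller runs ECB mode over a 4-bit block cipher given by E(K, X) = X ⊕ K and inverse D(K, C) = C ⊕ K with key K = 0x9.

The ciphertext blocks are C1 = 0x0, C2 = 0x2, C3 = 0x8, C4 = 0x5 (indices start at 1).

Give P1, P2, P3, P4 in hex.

P1 = 0x9, P2 = 0xB, P3 = 0x1, P4 = 0xC

ECB decryption: P_i = D(K, C_i).
P1: D(K, 0x0) = 0x9.
P2: D(K, 0x2) = 0xB.
P3: D(K, 0x8) = 0x1.
P4: D(K, 0x5) = 0xC.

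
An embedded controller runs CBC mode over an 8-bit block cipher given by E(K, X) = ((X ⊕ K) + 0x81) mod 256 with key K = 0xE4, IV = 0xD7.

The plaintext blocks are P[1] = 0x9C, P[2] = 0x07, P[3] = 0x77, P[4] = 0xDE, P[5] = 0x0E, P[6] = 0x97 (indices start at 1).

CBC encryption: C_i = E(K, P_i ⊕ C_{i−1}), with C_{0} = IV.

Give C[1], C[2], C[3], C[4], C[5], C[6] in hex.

C[1] = 0x30, C[2] = 0x54, C[3] = 0x48, C[4] = 0xF3, C[5] = 0x9A, C[6] = 0x6A

C[1]: P[1] ⊕ 0xD7 = 0x4B; E(K, 0x4B) = 0x30.
C[2]: P[2] ⊕ 0x30 = 0x37; E(K, 0x37) = 0x54.
C[3]: P[3] ⊕ 0x54 = 0x23; E(K, 0x23) = 0x48.
C[4]: P[4] ⊕ 0x48 = 0x96; E(K, 0x96) = 0xF3.
C[5]: P[5] ⊕ 0xF3 = 0xFD; E(K, 0xFD) = 0x9A.
C[6]: P[6] ⊕ 0x9A = 0x0D; E(K, 0x0D) = 0x6A.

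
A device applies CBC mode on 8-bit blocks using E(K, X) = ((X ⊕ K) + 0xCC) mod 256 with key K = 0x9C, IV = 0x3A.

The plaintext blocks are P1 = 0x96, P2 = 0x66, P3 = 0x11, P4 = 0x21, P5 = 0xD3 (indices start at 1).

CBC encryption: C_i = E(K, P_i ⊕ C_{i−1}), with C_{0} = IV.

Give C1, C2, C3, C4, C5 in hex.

C1: P1 ⊕ 0x3A = 0xAC; E(K, 0xAC) = 0xFC.
C2: P2 ⊕ 0xFC = 0x9A; E(K, 0x9A) = 0xD2.
C3: P3 ⊕ 0xD2 = 0xC3; E(K, 0xC3) = 0x2B.
C4: P4 ⊕ 0x2B = 0x0A; E(K, 0x0A) = 0x62.
C5: P5 ⊕ 0x62 = 0xB1; E(K, 0xB1) = 0xF9.

C1 = 0xFC, C2 = 0xD2, C3 = 0x2B, C4 = 0x62, C5 = 0xF9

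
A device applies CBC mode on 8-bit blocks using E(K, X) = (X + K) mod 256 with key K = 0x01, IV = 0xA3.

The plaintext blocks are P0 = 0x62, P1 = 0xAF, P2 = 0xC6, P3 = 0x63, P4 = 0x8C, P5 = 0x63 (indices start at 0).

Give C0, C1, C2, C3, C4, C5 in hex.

C0 = 0xC2, C1 = 0x6E, C2 = 0xA9, C3 = 0xCB, C4 = 0x48, C5 = 0x2C

CBC encryption: C_i = E(K, P_i ⊕ C_{i−1}), with C_{−1} = IV.
C0: P0 ⊕ 0xA3 = 0xC1; E(K, 0xC1) = 0xC2.
C1: P1 ⊕ 0xC2 = 0x6D; E(K, 0x6D) = 0x6E.
C2: P2 ⊕ 0x6E = 0xA8; E(K, 0xA8) = 0xA9.
C3: P3 ⊕ 0xA9 = 0xCA; E(K, 0xCA) = 0xCB.
C4: P4 ⊕ 0xCB = 0x47; E(K, 0x47) = 0x48.
C5: P5 ⊕ 0x48 = 0x2B; E(K, 0x2B) = 0x2C.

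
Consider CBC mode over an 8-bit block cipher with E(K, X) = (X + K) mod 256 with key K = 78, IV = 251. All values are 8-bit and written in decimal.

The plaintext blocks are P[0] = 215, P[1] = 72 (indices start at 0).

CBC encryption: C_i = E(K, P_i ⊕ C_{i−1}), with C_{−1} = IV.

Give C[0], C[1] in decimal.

C[0] = 122, C[1] = 128

C[0]: P[0] ⊕ 251 = 44; E(K, 44) = 122.
C[1]: P[1] ⊕ 122 = 50; E(K, 50) = 128.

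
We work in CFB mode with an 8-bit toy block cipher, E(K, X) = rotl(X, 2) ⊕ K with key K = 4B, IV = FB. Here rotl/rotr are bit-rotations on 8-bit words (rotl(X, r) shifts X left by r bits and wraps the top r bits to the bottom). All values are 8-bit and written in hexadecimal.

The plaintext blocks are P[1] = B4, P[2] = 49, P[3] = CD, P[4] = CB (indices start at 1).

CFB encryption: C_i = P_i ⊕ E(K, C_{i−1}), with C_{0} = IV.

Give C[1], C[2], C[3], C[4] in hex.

C[1]: E(K, FB) = A4; B4 ⊕ A4 = 10.
C[2]: E(K, 10) = 0B; 49 ⊕ 0B = 42.
C[3]: E(K, 42) = 42; CD ⊕ 42 = 8F.
C[4]: E(K, 8F) = 75; CB ⊕ 75 = BE.

C[1] = 10, C[2] = 42, C[3] = 8F, C[4] = BE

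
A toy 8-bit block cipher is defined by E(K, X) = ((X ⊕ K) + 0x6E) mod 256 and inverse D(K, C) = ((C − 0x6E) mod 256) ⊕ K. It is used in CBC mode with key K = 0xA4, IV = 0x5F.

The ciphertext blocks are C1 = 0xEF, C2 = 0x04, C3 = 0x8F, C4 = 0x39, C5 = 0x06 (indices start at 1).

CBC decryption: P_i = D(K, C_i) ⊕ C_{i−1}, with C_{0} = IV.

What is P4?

P4 = 0xE0

P4: D(K, 0x39) = 0x6F; 0x6F ⊕ 0x8F = 0xE0.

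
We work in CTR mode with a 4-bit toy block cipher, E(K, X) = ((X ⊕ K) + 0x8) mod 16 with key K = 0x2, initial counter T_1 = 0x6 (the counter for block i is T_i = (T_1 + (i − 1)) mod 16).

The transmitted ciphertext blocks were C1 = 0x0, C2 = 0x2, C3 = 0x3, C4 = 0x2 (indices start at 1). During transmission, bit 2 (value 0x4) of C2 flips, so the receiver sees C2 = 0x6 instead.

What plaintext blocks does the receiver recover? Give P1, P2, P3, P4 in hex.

P1 = 0xC, P2 = 0xB, P3 = 0x1, P4 = 0x1

CTR decryption: S_i = E(K, T_i) where T_i is the counter for block i; P_i = C_i ⊕ S_i.
Only C2 changed, to 0x6. In CTR, a change in C_i flips the same bit in P_i only; the keystream is unaffected. Decrypting the received ciphertext:
P1: T = 0x6, S = E(K, T) = 0xC; 0x0 ⊕ 0xC = 0xC.
P2: T = 0x7, S = E(K, T) = 0xD; 0x6 ⊕ 0xD = 0xB.
P3: T = 0x8, S = E(K, T) = 0x2; 0x3 ⊕ 0x2 = 0x1.
P4: T = 0x9, S = E(K, T) = 0x3; 0x2 ⊕ 0x3 = 0x1.
Blocks that differ from the original plaintext: P2.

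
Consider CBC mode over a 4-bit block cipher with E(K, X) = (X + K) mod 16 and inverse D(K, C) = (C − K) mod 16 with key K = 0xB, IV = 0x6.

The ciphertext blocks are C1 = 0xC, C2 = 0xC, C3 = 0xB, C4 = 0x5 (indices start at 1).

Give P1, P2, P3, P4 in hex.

CBC decryption: P_i = D(K, C_i) ⊕ C_{i−1}, with C_{0} = IV.
P1: D(K, 0xC) = 0x1; 0x1 ⊕ 0x6 = 0x7.
P2: D(K, 0xC) = 0x1; 0x1 ⊕ 0xC = 0xD.
P3: D(K, 0xB) = 0x0; 0x0 ⊕ 0xC = 0xC.
P4: D(K, 0x5) = 0xA; 0xA ⊕ 0xB = 0x1.

P1 = 0x7, P2 = 0xD, P3 = 0xC, P4 = 0x1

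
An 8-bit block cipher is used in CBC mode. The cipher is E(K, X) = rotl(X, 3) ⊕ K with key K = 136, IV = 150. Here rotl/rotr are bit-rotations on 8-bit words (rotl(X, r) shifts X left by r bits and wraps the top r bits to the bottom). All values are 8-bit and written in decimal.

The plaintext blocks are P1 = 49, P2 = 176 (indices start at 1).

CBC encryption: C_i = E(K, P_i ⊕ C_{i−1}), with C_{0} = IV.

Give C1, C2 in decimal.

C1: P1 ⊕ 150 = 167; E(K, 167) = 181.
C2: P2 ⊕ 181 = 5; E(K, 5) = 160.

C1 = 181, C2 = 160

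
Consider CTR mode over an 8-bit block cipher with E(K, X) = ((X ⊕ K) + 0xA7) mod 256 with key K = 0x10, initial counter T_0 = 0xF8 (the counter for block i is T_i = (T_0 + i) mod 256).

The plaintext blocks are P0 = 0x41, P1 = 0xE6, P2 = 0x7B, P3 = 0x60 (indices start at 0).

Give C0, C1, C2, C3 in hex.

CTR encryption: S_i = E(K, T_i) where T_i is the counter for block i; C_i = P_i ⊕ S_i.
C0: T = 0xF8, S = E(K, T) = 0x8F; 0x41 ⊕ 0x8F = 0xCE.
C1: T = 0xF9, S = E(K, T) = 0x90; 0xE6 ⊕ 0x90 = 0x76.
C2: T = 0xFA, S = E(K, T) = 0x91; 0x7B ⊕ 0x91 = 0xEA.
C3: T = 0xFB, S = E(K, T) = 0x92; 0x60 ⊕ 0x92 = 0xF2.

C0 = 0xCE, C1 = 0x76, C2 = 0xEA, C3 = 0xF2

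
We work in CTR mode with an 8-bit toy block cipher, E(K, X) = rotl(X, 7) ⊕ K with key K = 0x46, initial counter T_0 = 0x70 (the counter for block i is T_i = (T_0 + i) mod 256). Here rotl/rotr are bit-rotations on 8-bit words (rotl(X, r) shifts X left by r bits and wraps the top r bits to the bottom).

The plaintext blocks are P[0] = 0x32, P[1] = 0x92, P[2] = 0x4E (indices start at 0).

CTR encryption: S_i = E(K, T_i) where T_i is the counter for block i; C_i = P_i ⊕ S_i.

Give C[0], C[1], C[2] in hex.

C[0] = 0x4C, C[1] = 0x6C, C[2] = 0x31

C[0]: T = 0x70, S = E(K, T) = 0x7E; 0x32 ⊕ 0x7E = 0x4C.
C[1]: T = 0x71, S = E(K, T) = 0xFE; 0x92 ⊕ 0xFE = 0x6C.
C[2]: T = 0x72, S = E(K, T) = 0x7F; 0x4E ⊕ 0x7F = 0x31.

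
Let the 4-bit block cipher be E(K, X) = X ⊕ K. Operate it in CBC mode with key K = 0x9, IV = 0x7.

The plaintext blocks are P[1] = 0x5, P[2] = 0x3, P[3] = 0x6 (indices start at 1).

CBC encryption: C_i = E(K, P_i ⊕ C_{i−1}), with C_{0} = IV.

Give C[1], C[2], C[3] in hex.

C[1] = 0xB, C[2] = 0x1, C[3] = 0xE

C[1]: P[1] ⊕ 0x7 = 0x2; E(K, 0x2) = 0xB.
C[2]: P[2] ⊕ 0xB = 0x8; E(K, 0x8) = 0x1.
C[3]: P[3] ⊕ 0x1 = 0x7; E(K, 0x7) = 0xE.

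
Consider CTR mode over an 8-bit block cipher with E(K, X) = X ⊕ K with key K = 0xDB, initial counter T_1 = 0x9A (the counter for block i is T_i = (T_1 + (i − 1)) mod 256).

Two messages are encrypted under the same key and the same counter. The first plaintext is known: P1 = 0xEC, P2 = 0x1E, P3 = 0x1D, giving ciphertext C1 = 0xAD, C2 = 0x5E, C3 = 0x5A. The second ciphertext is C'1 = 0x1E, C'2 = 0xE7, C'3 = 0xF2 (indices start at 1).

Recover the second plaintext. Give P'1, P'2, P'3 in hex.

P'1 = 0x5F, P'2 = 0xA7, P'3 = 0xB5

In CTR with a reused counter, both messages share the same keystream S_i, so C_i ⊕ C'_i = P_i ⊕ P'_i and thus P'_i = P_i ⊕ C_i ⊕ C'_i.
P'1: 0xEC ⊕ 0xAD ⊕ 0x1E = 0x5F.
P'2: 0x1E ⊕ 0x5E ⊕ 0xE7 = 0xA7.
P'3: 0x1D ⊕ 0x5A ⊕ 0xF2 = 0xB5.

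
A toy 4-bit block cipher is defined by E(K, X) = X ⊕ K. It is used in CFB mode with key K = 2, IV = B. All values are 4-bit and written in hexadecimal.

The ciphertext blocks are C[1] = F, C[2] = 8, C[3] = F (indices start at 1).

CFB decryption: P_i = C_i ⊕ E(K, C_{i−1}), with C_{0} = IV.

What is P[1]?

P[1] = 6

P[1]: E(K, B) = 9; F ⊕ 9 = 6.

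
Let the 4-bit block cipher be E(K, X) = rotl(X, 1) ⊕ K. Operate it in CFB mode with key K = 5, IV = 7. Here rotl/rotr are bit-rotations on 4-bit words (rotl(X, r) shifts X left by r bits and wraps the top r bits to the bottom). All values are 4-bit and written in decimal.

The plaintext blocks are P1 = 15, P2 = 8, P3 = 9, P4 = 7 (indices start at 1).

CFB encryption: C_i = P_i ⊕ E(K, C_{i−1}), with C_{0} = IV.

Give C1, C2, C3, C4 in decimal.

C1 = 4, C2 = 5, C3 = 6, C4 = 14

C1: E(K, 7) = 11; 15 ⊕ 11 = 4.
C2: E(K, 4) = 13; 8 ⊕ 13 = 5.
C3: E(K, 5) = 15; 9 ⊕ 15 = 6.
C4: E(K, 6) = 9; 7 ⊕ 9 = 14.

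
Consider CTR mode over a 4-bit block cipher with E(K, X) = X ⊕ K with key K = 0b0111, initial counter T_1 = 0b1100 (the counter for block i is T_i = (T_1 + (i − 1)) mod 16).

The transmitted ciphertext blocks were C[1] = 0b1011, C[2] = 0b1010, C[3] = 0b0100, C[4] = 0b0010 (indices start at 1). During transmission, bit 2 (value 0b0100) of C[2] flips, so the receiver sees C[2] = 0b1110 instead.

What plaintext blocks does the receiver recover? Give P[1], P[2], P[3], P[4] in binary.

P[1] = 0b0000, P[2] = 0b0100, P[3] = 0b1101, P[4] = 0b1010

CTR decryption: S_i = E(K, T_i) where T_i is the counter for block i; P_i = C_i ⊕ S_i.
Only C[2] changed, to 0b1110. In CTR, a change in C_i flips the same bit in P_i only; the keystream is unaffected. Decrypting the received ciphertext:
P[1]: T = 0b1100, S = E(K, T) = 0b1011; 0b1011 ⊕ 0b1011 = 0b0000.
P[2]: T = 0b1101, S = E(K, T) = 0b1010; 0b1110 ⊕ 0b1010 = 0b0100.
P[3]: T = 0b1110, S = E(K, T) = 0b1001; 0b0100 ⊕ 0b1001 = 0b1101.
P[4]: T = 0b1111, S = E(K, T) = 0b1000; 0b0010 ⊕ 0b1000 = 0b1010.
Blocks that differ from the original plaintext: P[2].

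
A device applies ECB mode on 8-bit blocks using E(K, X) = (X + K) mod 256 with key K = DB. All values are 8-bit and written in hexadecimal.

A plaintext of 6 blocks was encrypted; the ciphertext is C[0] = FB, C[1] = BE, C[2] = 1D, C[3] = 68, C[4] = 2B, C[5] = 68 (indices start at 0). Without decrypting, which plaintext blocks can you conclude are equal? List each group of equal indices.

ECB encrypts each block independently with the same key, so equal ciphertext blocks imply equal plaintext blocks.
C[3] = C[5] = 68, so P[3] = P[5].

P[3] = P[5]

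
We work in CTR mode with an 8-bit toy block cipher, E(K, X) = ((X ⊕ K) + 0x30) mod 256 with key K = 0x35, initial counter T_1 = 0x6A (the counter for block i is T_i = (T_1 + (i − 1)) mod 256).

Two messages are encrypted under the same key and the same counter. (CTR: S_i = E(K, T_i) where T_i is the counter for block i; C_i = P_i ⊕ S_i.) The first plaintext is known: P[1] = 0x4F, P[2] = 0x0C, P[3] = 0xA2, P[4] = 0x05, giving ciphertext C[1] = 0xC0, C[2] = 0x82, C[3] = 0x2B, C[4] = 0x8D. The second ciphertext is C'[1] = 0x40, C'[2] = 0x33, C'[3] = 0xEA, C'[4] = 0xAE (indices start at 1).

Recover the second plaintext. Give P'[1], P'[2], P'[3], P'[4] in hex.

In CTR with a reused counter, both messages share the same keystream S_i, so C_i ⊕ C'_i = P_i ⊕ P'_i and thus P'_i = P_i ⊕ C_i ⊕ C'_i.
P'[1]: 0x4F ⊕ 0xC0 ⊕ 0x40 = 0xCF.
P'[2]: 0x0C ⊕ 0x82 ⊕ 0x33 = 0xBD.
P'[3]: 0xA2 ⊕ 0x2B ⊕ 0xEA = 0x63.
P'[4]: 0x05 ⊕ 0x8D ⊕ 0xAE = 0x26.

P'[1] = 0xCF, P'[2] = 0xBD, P'[3] = 0x63, P'[4] = 0x26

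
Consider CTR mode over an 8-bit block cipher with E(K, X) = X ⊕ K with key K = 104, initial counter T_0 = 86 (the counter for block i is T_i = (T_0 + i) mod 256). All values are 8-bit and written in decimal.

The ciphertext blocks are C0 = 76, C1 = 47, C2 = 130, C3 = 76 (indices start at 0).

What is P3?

P3 = 125

CTR decryption: S_i = E(K, T_i) where T_i is the counter for block i; P_i = C_i ⊕ S_i.
P3: T = 89, S = E(K, T) = 49; 76 ⊕ 49 = 125.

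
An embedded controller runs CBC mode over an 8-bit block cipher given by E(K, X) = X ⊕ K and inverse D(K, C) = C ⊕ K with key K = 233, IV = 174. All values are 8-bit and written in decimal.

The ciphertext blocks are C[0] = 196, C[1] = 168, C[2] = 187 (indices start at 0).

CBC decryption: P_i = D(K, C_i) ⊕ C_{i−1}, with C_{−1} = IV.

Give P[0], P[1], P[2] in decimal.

P[0] = 131, P[1] = 133, P[2] = 250

P[0]: D(K, 196) = 45; 45 ⊕ 174 = 131.
P[1]: D(K, 168) = 65; 65 ⊕ 196 = 133.
P[2]: D(K, 187) = 82; 82 ⊕ 168 = 250.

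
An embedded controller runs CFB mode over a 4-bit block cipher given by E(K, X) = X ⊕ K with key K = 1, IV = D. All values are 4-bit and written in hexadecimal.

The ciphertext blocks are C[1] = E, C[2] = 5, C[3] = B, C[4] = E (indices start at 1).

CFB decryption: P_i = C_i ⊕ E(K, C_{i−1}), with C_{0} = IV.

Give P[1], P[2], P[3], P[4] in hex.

P[1] = 2, P[2] = A, P[3] = F, P[4] = 4

P[1]: E(K, D) = C; E ⊕ C = 2.
P[2]: E(K, E) = F; 5 ⊕ F = A.
P[3]: E(K, 5) = 4; B ⊕ 4 = F.
P[4]: E(K, B) = A; E ⊕ A = 4.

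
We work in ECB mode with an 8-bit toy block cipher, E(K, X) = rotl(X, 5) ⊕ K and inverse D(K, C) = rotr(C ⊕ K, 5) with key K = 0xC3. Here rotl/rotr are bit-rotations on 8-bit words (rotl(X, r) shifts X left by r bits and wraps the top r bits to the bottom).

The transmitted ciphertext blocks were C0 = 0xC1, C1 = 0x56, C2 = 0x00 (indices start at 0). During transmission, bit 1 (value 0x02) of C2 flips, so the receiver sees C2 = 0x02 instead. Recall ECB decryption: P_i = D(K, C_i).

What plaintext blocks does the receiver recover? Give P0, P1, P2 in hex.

Only C2 changed, to 0x02. In ECB, a change in C_i affects only P_i. Decrypting the received ciphertext:
P0: D(K, 0xC1) = 0x10.
P1: D(K, 0x56) = 0xAC.
P2: D(K, 0x02) = 0x0E.
Blocks that differ from the original plaintext: P2.

P0 = 0x10, P1 = 0xAC, P2 = 0x0E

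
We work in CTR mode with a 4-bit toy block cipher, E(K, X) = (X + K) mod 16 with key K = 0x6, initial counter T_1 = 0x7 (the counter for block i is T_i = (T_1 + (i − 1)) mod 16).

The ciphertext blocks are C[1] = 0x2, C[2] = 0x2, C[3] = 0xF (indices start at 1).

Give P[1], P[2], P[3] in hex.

CTR decryption: S_i = E(K, T_i) where T_i is the counter for block i; P_i = C_i ⊕ S_i.
P[1]: T = 0x7, S = E(K, T) = 0xD; 0x2 ⊕ 0xD = 0xF.
P[2]: T = 0x8, S = E(K, T) = 0xE; 0x2 ⊕ 0xE = 0xC.
P[3]: T = 0x9, S = E(K, T) = 0xF; 0xF ⊕ 0xF = 0x0.

P[1] = 0xF, P[2] = 0xC, P[3] = 0x0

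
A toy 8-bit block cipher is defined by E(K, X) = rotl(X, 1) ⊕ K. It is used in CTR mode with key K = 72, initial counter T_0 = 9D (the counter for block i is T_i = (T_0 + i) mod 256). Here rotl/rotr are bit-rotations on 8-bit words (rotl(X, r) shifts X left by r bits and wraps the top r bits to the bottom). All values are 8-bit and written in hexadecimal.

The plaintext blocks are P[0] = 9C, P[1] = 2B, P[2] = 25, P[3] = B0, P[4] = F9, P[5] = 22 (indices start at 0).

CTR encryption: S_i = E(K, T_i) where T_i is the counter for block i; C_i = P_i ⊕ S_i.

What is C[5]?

C[0]: T = 9D, S = E(K, T) = 49; 9C ⊕ 49 = D5.
C[1]: T = 9E, S = E(K, T) = 4F; 2B ⊕ 4F = 64.
C[2]: T = 9F, S = E(K, T) = 4D; 25 ⊕ 4D = 68.
C[3]: T = A0, S = E(K, T) = 33; B0 ⊕ 33 = 83.
C[4]: T = A1, S = E(K, T) = 31; F9 ⊕ 31 = C8.
C[5]: T = A2, S = E(K, T) = 37; 22 ⊕ 37 = 15.

C[5] = 15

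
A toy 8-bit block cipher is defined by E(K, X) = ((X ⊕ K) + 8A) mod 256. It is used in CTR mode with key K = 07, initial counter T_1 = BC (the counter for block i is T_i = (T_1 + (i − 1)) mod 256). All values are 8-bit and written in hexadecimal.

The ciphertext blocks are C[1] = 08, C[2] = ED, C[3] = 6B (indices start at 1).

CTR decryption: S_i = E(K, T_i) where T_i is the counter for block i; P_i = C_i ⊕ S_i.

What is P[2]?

P[2]: T = BD, S = E(K, T) = 44; ED ⊕ 44 = A9.

P[2] = A9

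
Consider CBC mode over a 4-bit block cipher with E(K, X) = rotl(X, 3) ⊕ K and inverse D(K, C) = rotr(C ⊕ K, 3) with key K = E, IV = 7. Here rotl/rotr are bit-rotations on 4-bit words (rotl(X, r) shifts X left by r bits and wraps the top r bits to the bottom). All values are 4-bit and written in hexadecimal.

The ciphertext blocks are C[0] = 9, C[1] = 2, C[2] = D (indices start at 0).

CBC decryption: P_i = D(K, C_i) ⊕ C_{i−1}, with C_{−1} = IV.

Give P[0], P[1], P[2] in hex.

P[0] = 9, P[1] = 0, P[2] = 4

P[0]: D(K, 9) = E; E ⊕ 7 = 9.
P[1]: D(K, 2) = 9; 9 ⊕ 9 = 0.
P[2]: D(K, D) = 6; 6 ⊕ 2 = 4.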